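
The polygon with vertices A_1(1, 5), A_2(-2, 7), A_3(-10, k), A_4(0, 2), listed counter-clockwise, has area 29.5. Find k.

Write out the shoelace sum; only the two edges meeting at A_3 involve k:
2·Area = [((-2)·k − (-10)·7) + ((-10)·2 − 0·k)] + 15
       = -2·k + 65 = 59
⇒ k = 3.

3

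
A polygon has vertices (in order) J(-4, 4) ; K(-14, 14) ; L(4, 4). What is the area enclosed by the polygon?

Apply Gauss's area formula: 2A = Σ (x_i·y_{i+1} − x_{i+1}·y_i), indices taken mod 3.
J→K: (-4)(14) − (-14)(4) = 0
K→L: (-14)(4) − (4)(14) = -112
L→J: (4)(4) − (-4)(4) = 32
Σ = -80
Area = |Σ|/2 = 40.

40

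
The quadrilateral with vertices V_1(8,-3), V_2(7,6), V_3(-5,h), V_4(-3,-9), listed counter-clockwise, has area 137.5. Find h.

5

The doubled signed area Σ (x_i y_{i+1} − x_{i+1} y_i) is linear in h.
With h=0 it equals 225; the coefficient of h is 10 (from the two edges through V_3).
So 10·h + 225 = 2·137.5 = 275 ⇒ h = 5.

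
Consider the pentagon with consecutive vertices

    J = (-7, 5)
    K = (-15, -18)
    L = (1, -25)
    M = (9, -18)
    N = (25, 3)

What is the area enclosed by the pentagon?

712

Apply the shoelace (surveyor's) formula: 2A = Σ (x_i·y_{i+1} − x_{i+1}·y_i), indices taken mod 5.
Cross-terms: 201, 393, 207, 477, 146  ⇒  Σ = 1424
Area = |Σ|/2 = 712.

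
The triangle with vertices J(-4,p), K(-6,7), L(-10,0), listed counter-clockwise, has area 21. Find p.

0

The doubled signed area Σ (x_i y_{i+1} − x_{i+1} y_i) is linear in p.
With p=0 it equals 42; the coefficient of p is -4 (from the two edges through J).
So -4·p + 42 = 2·21 = 42 ⇒ p = 0.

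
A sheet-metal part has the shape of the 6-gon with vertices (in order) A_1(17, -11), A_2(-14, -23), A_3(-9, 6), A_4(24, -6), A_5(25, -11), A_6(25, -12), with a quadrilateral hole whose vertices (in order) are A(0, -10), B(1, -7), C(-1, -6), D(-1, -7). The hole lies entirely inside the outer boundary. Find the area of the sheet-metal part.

Outer boundary:
Apply the shoelace formula: 2A = Σ (x_i·y_{i+1} − x_{i+1}·y_i), indices taken mod 6.
A_1→A_2: (17)(-23) − (-14)(-11) = -545
A_2→A_3: (-14)(6) − (-9)(-23) = -291
A_3→A_4: (-9)(-6) − (24)(6) = -90
A_4→A_5: (24)(-11) − (25)(-6) = -114
A_5→A_6: (25)(-12) − (25)(-11) = -25
A_6→A_1: (25)(-11) − (17)(-12) = -71
Σ = -1136
Area = |Σ|/2 = 568.
Hole:
Cross-terms: 10, -13, 1, 10  ⇒  Σ = 8
Area = |Σ|/2 = 4.
Net area = 568 − 4 = 564.

564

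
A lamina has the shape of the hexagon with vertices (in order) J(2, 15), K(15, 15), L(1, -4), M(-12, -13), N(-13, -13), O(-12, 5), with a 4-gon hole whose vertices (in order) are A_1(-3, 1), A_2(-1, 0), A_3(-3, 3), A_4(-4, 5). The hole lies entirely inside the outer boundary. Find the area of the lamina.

Outer boundary:
J→K: (2)(15) − (15)(15) = -195
K→L: (15)(-4) − (1)(15) = -75
L→M: (1)(-13) − (-12)(-4) = -61
M→N: (-12)(-13) − (-13)(-13) = -13
N→O: (-13)(5) − (-12)(-13) = -221
O→J: (-12)(15) − (2)(5) = -190
Σ = -755
Area = |Σ|/2 = 377.5.
Hole:
Apply Gauss's area formula: 2A = Σ (x_i·y_{i+1} − x_{i+1}·y_i), indices taken mod 4.
Σ = (1) + (-3) + (-3) + (11) = 6
Area = |Σ|/2 = 3.
Net area = 377.5 − 3 = 374.5.

374.5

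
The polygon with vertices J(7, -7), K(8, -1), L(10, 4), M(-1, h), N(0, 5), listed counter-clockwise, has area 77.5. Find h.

10

The doubled signed area Σ (x_i y_{i+1} − x_{i+1} y_i) is linear in h.
With h=0 it equals 55; the coefficient of h is 10 (from the two edges through M).
So 10·h + 55 = 2·77.5 = 155 ⇒ h = 10.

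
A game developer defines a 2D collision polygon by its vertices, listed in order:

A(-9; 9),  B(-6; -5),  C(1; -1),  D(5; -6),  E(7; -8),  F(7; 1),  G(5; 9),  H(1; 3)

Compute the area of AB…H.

A→B: (-9)(-5) − (-6)(9) = 99
B→C: (-6)(-1) − (1)(-5) = 11
C→D: (1)(-6) − (5)(-1) = -1
D→E: (5)(-8) − (7)(-6) = 2
E→F: (7)(1) − (7)(-8) = 63
F→G: (7)(9) − (5)(1) = 58
G→H: (5)(3) − (1)(9) = 6
H→A: (1)(9) − (-9)(3) = 36
Σ = 274
Area = |Σ|/2 = 137.

137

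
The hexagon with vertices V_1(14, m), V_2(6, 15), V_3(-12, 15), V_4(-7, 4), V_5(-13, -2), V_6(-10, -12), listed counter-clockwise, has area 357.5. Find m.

12

Write out the shoelace sum; only the two edges meeting at V_1 involve m:
2·Area = [((-10)·m − 14·(-12)) + (14·15 − 6·m)] + 529
       = -16·m + 907 = 715
⇒ m = 12.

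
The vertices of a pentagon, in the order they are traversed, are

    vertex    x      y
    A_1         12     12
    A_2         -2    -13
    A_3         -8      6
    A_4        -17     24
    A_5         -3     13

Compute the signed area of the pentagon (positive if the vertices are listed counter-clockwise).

-339.5

Apply the shoelace (surveyor's) formula: 2A = Σ (x_i·y_{i+1} − x_{i+1}·y_i), indices taken mod 5.
Σ = (-132) + (-116) + (-90) + (-149) + (-192) = -679
Signed area = Σ/2 = -339.5 (negative ⇒ clockwise traversal).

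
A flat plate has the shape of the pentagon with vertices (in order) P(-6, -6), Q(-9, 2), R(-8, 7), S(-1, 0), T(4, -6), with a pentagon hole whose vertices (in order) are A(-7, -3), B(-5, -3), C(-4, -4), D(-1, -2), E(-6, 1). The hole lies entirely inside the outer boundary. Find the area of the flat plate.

Outer boundary:
Apply the shoelace (surveyor's) formula: 2A = Σ (x_i·y_{i+1} − x_{i+1}·y_i), indices taken mod 5.
Σ = (-66) + (-47) + (7) + (6) + (-60) = -160
Area = |Σ|/2 = 80.
Hole:
Apply the surveyor's formula: 2A = Σ (x_i·y_{i+1} − x_{i+1}·y_i), indices taken mod 5.
Σ = (6) + (8) + (4) + (-13) + (25) = 30
Area = |Σ|/2 = 15.
Net area = 80 − 15 = 65.

65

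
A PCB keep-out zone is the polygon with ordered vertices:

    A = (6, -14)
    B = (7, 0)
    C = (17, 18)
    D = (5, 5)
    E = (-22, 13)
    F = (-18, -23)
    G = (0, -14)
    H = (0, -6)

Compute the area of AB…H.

711

Apply the shoelace (surveyor's) formula: 2A = Σ (x_i·y_{i+1} − x_{i+1}·y_i), indices taken mod 8.
A→B: (6)(0) − (7)(-14) = 98
B→C: (7)(18) − (17)(0) = 126
C→D: (17)(5) − (5)(18) = -5
D→E: (5)(13) − (-22)(5) = 175
E→F: (-22)(-23) − (-18)(13) = 740
F→G: (-18)(-14) − (0)(-23) = 252
G→H: (0)(-6) − (0)(-14) = 0
H→A: (0)(-14) − (6)(-6) = 36
Σ = 1422
Area = |Σ|/2 = 711.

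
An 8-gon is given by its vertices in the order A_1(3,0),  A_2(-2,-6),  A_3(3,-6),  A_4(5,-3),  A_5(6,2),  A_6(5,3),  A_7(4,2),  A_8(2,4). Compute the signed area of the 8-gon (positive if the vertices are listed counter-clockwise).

Σ = (-18) + (30) + (21) + (28) + (8) + (-2) + (12) + (-12) = 67
Signed area = Σ/2 = 33.5 (positive ⇒ counter-clockwise traversal).

33.5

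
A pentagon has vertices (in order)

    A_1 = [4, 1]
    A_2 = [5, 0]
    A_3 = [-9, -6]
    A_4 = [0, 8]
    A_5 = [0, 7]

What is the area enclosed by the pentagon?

67.5

Σ = (-5) + (-30) + (-72) + (0) + (-28) = -135
Area = |Σ|/2 = 67.5.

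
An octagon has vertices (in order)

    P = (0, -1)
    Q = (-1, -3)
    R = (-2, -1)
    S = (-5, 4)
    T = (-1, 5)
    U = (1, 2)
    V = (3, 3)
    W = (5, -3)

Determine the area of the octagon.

39.5

Apply the shoelace (surveyor's) formula: 2A = Σ (x_i·y_{i+1} − x_{i+1}·y_i), indices taken mod 8.
Cross-terms: -1, -5, -13, -21, -7, -3, -24, -5  ⇒  Σ = -79
Area = |Σ|/2 = 39.5.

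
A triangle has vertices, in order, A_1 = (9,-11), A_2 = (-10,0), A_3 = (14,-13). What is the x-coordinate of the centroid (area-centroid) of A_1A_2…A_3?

Apply Gauss's area formula. First the cross-terms c_i = x_i·y_{i+1} − x_{i+1}·y_i:
  -110, 130, -37  ⇒  2A = -17, A = -8.5.
Then Σ (x_i + x_{i+1})·c_i = -221, so x̄ = -221 / (6·(-8.5)) = 13/3.

13/3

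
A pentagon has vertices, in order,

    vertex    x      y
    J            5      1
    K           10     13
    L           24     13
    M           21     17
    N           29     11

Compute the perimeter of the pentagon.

|JK| = √((5)² + (12)²) = √169 = 13
|KL| = √((14)² + (0)²) = √196 = 14
|LM| = √((-3)² + (4)²) = √25 = 5
|MN| = √((8)² + (-6)²) = √100 = 10
|NJ| = √((-24)² + (-10)²) = √676 = 26
Perimeter = 13 + 14 + 5 + 10 + 26 = 68.

68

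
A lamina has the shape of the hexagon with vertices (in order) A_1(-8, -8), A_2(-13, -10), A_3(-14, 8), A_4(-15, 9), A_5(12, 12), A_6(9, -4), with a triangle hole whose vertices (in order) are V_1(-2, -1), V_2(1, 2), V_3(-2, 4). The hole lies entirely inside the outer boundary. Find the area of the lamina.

403.5

Outer boundary:
Apply Gauss's area formula: 2A = Σ (x_i·y_{i+1} − x_{i+1}·y_i), indices taken mod 6.
Cross-terms: -24, -244, -6, -288, -156, -104  ⇒  Σ = -822
Area = |Σ|/2 = 411.
Hole:
Σ = (-3) + (8) + (10) = 15
Area = |Σ|/2 = 7.5.
Net area = 411 − 7.5 = 403.5.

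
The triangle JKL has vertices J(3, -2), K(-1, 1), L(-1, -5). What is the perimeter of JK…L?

16

|JK| = √((-4)² + (3)²) = √25 = 5
|KL| = √((0)² + (-6)²) = √36 = 6
|LJ| = √((4)² + (3)²) = √25 = 5
Perimeter = 5 + 6 + 5 = 16.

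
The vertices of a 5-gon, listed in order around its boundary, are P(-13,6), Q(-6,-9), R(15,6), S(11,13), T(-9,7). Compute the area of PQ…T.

Apply the shoelace (surveyor's) formula: 2A = Σ (x_i·y_{i+1} − x_{i+1}·y_i), indices taken mod 5.
Σ = (153) + (99) + (129) + (194) + (37) = 612
Area = |Σ|/2 = 306.

306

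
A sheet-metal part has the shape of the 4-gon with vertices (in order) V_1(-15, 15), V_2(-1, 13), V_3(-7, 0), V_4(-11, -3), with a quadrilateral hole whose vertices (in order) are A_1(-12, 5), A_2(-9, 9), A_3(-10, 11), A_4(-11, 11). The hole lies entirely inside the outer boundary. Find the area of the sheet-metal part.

131

Outer boundary:
Apply Gauss's area formula: 2A = Σ (x_i·y_{i+1} − x_{i+1}·y_i), indices taken mod 4.
Cross-terms: -180, 91, 21, -210  ⇒  Σ = -278
Area = |Σ|/2 = 139.
Hole:
A_1→A_2: (-12)(9) − (-9)(5) = -63
A_2→A_3: (-9)(11) − (-10)(9) = -9
A_3→A_4: (-10)(11) − (-11)(11) = 11
A_4→A_1: (-11)(5) − (-12)(11) = 77
Σ = 16
Area = |Σ|/2 = 8.
Net area = 139 − 8 = 131.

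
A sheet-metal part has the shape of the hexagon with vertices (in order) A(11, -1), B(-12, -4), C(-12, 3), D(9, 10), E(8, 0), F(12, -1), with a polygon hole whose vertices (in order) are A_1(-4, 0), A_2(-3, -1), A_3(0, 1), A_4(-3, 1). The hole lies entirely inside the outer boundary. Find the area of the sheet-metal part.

184

Outer boundary:
Apply the shoelace (surveyor's) formula: 2A = Σ (x_i·y_{i+1} − x_{i+1}·y_i), indices taken mod 6.
Cross-terms: -56, -84, -147, -80, -8, -1  ⇒  Σ = -376
Area = |Σ|/2 = 188.
Hole:
A_1→A_2: (-4)(-1) − (-3)(0) = 4
A_2→A_3: (-3)(1) − (0)(-1) = -3
A_3→A_4: (0)(1) − (-3)(1) = 3
A_4→A_1: (-3)(0) − (-4)(1) = 4
Σ = 8
Area = |Σ|/2 = 4.
Net area = 188 − 4 = 184.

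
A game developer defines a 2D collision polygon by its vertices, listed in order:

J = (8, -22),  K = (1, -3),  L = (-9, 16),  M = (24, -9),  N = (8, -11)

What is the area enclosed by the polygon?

298

Apply the shoelace (surveyor's) formula: 2A = Σ (x_i·y_{i+1} − x_{i+1}·y_i), indices taken mod 5.
Σ = (-2) + (-11) + (-303) + (-192) + (-88) = -596
Area = |Σ|/2 = 298.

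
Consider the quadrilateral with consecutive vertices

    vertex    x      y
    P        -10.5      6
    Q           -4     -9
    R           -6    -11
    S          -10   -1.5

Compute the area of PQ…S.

Σ = (118.5) + (-10) + (-101) + (-75.75) = -68.25
Area = |Σ|/2 = 34.125.

34.125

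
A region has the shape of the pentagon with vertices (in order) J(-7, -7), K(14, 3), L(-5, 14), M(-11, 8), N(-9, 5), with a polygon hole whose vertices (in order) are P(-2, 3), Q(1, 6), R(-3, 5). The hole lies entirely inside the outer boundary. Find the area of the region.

254

Outer boundary:
Apply Gauss's area formula: 2A = Σ (x_i·y_{i+1} − x_{i+1}·y_i), indices taken mod 5.
Cross-terms: 77, 211, 114, 17, 98  ⇒  Σ = 517
Area = |Σ|/2 = 258.5.
Hole:
Σ = (-15) + (23) + (1) = 9
Area = |Σ|/2 = 4.5.
Net area = 258.5 − 4.5 = 254.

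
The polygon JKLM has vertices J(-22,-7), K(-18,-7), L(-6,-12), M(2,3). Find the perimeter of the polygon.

|JK| = √((4)² + (0)²) = √16 = 4
|KL| = √((12)² + (-5)²) = √169 = 13
|LM| = √((8)² + (15)²) = √289 = 17
|MJ| = √((-24)² + (-10)²) = √676 = 26
Perimeter = 4 + 13 + 17 + 26 = 60.

60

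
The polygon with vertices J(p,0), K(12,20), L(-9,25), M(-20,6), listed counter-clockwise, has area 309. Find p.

Write out the shoelace sum; only the two edges meeting at J involve p:
2·Area = [((-20)·0 − p·6) + (p·20 − 12·0)] + 926
       = 14·p + 926 = 618
⇒ p = -22.

-22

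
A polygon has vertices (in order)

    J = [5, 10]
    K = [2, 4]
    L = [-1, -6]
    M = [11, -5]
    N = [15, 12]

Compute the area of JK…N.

Σ = (0) + (-8) + (71) + (207) + (90) = 360
Area = |Σ|/2 = 180.

180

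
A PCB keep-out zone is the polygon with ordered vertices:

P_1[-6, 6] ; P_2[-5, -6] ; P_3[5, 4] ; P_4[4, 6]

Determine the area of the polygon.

75

Apply the shoelace formula: 2A = Σ (x_i·y_{i+1} − x_{i+1}·y_i), indices taken mod 4.
P_1→P_2: (-6)(-6) − (-5)(6) = 66
P_2→P_3: (-5)(4) − (5)(-6) = 10
P_3→P_4: (5)(6) − (4)(4) = 14
P_4→P_1: (4)(6) − (-6)(6) = 60
Σ = 150
Area = |Σ|/2 = 75.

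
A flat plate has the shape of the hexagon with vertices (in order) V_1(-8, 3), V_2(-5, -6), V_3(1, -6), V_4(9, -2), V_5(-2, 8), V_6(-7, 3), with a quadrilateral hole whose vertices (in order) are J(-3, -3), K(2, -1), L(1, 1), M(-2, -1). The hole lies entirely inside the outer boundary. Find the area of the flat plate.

128

Outer boundary:
Apply the surveyor's formula: 2A = Σ (x_i·y_{i+1} − x_{i+1}·y_i), indices taken mod 6.
Σ = (63) + (36) + (52) + (68) + (50) + (3) = 272
Area = |Σ|/2 = 136.
Hole:
Apply the surveyor's formula: 2A = Σ (x_i·y_{i+1} − x_{i+1}·y_i), indices taken mod 4.
Cross-terms: 9, 3, 1, 3  ⇒  Σ = 16
Area = |Σ|/2 = 8.
Net area = 136 − 8 = 128.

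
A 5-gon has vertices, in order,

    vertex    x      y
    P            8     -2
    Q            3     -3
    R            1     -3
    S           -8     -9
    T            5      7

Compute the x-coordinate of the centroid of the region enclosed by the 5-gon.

Apply the surveyor's formula. First the cross-terms c_i = x_i·y_{i+1} − x_{i+1}·y_i:
  -18, -6, -33, -11, -66  ⇒  2A = -134, A = -67.
Then Σ (x_i + x_{i+1})·c_i = -816, so x̄ = -816 / (6·(-67)) = 136/67.

136/67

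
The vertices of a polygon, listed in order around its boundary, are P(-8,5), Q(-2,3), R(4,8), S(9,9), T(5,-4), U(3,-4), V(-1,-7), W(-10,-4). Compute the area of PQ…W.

Σ = (-14) + (-28) + (-36) + (-81) + (-8) + (-25) + (-66) + (-82) = -340
Area = |Σ|/2 = 170.

170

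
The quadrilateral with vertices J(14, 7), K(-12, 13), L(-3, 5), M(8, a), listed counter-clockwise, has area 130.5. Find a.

Write out the shoelace sum; only the two edges meeting at M involve a:
2·Area = [((-3)·a − 8·5) + (8·7 − 14·a)] + 245
       = -17·a + 261 = 261
⇒ a = 0.

0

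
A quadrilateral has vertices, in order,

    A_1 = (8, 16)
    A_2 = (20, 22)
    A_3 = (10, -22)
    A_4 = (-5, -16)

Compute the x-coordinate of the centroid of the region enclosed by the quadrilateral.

1391/171

Apply the shoelace formula. First the cross-terms c_i = x_i·y_{i+1} − x_{i+1}·y_i:
  -144, -660, -270, 48  ⇒  2A = -1026, A = -513.
Then Σ (x_i + x_{i+1})·c_i = -25038, so x̄ = -25038 / (6·(-513)) = 1391/171.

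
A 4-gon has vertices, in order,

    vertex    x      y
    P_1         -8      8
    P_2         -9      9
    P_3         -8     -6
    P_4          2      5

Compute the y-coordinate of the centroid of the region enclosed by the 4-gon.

27/11

Apply the shoelace (surveyor's) formula. First the cross-terms c_i = x_i·y_{i+1} − x_{i+1}·y_i:
  0, 126, -28, 56  ⇒  2A = 154, A = 77.
Then Σ (y_i + y_{i+1})·c_i = 1134, so ȳ = 1134 / (6·77) = 27/11.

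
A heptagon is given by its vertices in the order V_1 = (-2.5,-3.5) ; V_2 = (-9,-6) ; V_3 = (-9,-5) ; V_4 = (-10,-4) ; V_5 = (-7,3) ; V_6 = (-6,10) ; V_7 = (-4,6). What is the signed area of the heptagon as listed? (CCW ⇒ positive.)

Apply the shoelace formula: 2A = Σ (x_i·y_{i+1} − x_{i+1}·y_i), indices taken mod 7.
Σ = (-16.5) + (-9) + (-14) + (-58) + (-52) + (4) + (29) = -116.5
Signed area = Σ/2 = -58.25 (negative ⇒ clockwise traversal).

-58.25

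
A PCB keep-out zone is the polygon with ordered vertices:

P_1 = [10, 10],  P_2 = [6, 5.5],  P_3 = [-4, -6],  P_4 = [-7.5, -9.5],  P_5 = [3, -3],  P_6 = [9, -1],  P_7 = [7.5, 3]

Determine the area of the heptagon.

Apply Gauss's area formula: 2A = Σ (x_i·y_{i+1} − x_{i+1}·y_i), indices taken mod 7.
Σ = (-5) + (-14) + (-7) + (51) + (24) + (34.5) + (45) = 128.5
Area = |Σ|/2 = 64.25.

64.25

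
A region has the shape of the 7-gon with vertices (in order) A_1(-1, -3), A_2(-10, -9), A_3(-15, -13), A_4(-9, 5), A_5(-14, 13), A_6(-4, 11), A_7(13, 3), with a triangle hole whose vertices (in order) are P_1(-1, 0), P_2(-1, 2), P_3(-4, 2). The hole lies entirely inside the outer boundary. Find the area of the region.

Outer boundary:
Apply the shoelace (surveyor's) formula: 2A = Σ (x_i·y_{i+1} − x_{i+1}·y_i), indices taken mod 7.
A_1→A_2: (-1)(-9) − (-10)(-3) = -21
A_2→A_3: (-10)(-13) − (-15)(-9) = -5
A_3→A_4: (-15)(5) − (-9)(-13) = -192
A_4→A_5: (-9)(13) − (-14)(5) = -47
A_5→A_6: (-14)(11) − (-4)(13) = -102
A_6→A_7: (-4)(3) − (13)(11) = -155
A_7→A_1: (13)(-3) − (-1)(3) = -36
Σ = -558
Area = |Σ|/2 = 279.
Hole:
Apply the surveyor's formula: 2A = Σ (x_i·y_{i+1} − x_{i+1}·y_i), indices taken mod 3.
Cross-terms: -2, 6, 2  ⇒  Σ = 6
Area = |Σ|/2 = 3.
Net area = 279 − 3 = 276.

276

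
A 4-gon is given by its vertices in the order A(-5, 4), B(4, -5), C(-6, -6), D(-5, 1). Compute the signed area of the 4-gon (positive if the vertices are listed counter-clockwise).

A→B: (-5)(-5) − (4)(4) = 9
B→C: (4)(-6) − (-6)(-5) = -54
C→D: (-6)(1) − (-5)(-6) = -36
D→A: (-5)(4) − (-5)(1) = -15
Σ = -96
Signed area = Σ/2 = -48 (negative ⇒ clockwise traversal).

-48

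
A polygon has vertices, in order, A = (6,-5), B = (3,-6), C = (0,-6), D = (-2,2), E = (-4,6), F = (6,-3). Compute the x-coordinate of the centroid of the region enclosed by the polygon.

Apply the shoelace formula. First the cross-terms c_i = x_i·y_{i+1} − x_{i+1}·y_i:
  -21, -18, -12, -4, -24, -12  ⇒  2A = -91, A = -45.5.
Then Σ (x_i + x_{i+1})·c_i = -387, so x̄ = -387 / (6·(-45.5)) = 129/91.

129/91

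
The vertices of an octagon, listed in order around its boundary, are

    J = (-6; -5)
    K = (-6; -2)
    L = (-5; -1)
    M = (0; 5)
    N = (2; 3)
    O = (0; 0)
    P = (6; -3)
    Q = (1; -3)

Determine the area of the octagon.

Apply Gauss's area formula: 2A = Σ (x_i·y_{i+1} − x_{i+1}·y_i), indices taken mod 8.
J→K: (-6)(-2) − (-6)(-5) = -18
K→L: (-6)(-1) − (-5)(-2) = -4
L→M: (-5)(5) − (0)(-1) = -25
M→N: (0)(3) − (2)(5) = -10
N→O: (2)(0) − (0)(3) = 0
O→P: (0)(-3) − (6)(0) = 0
P→Q: (6)(-3) − (1)(-3) = -15
Q→J: (1)(-5) − (-6)(-3) = -23
Σ = -95
Area = |Σ|/2 = 47.5.

47.5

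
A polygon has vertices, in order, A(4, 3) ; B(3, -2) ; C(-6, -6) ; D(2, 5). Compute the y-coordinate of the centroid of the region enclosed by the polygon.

Apply the shoelace formula. First the cross-terms c_i = x_i·y_{i+1} − x_{i+1}·y_i:
  -17, -30, -18, -14  ⇒  2A = -79, A = -39.5.
Then Σ (y_i + y_{i+1})·c_i = 129, so ȳ = 129 / (6·(-39.5)) = -43/79.

-43/79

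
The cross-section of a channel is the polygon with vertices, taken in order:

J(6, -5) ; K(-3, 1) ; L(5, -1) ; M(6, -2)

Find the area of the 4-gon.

16.5

Σ = (-9) + (-2) + (-4) + (-18) = -33
Area = |Σ|/2 = 16.5.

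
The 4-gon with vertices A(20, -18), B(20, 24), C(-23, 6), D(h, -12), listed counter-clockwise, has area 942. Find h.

6

Write out the shoelace sum; only the two edges meeting at D involve h:
2·Area = [((-23)·(-12) − h·6) + (h·(-18) − 20·(-12))] + 1512
       = -24·h + 2028 = 1884
⇒ h = 6.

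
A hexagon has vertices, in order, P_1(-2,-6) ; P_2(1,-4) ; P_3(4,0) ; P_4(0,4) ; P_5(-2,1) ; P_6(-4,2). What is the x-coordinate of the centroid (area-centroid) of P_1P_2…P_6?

Apply the shoelace (surveyor's) formula. First the cross-terms c_i = x_i·y_{i+1} − x_{i+1}·y_i:
  14, 16, 16, 8, 0, 28  ⇒  2A = 82, A = 41.
Then Σ (x_i + x_{i+1})·c_i = -54, so x̄ = -54 / (6·41) = -9/41.

-9/41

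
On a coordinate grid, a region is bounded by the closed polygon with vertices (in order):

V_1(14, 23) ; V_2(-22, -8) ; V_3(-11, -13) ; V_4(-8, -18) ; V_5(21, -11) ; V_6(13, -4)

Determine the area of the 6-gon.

783

Apply the shoelace formula: 2A = Σ (x_i·y_{i+1} − x_{i+1}·y_i), indices taken mod 6.
V_1→V_2: (14)(-8) − (-22)(23) = 394
V_2→V_3: (-22)(-13) − (-11)(-8) = 198
V_3→V_4: (-11)(-18) − (-8)(-13) = 94
V_4→V_5: (-8)(-11) − (21)(-18) = 466
V_5→V_6: (21)(-4) − (13)(-11) = 59
V_6→V_1: (13)(23) − (14)(-4) = 355
Σ = 1566
Area = |Σ|/2 = 783.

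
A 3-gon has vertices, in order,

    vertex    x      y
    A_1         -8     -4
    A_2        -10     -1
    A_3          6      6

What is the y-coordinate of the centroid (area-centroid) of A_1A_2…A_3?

Apply the shoelace formula. First the cross-terms c_i = x_i·y_{i+1} − x_{i+1}·y_i:
  -32, -54, 24  ⇒  2A = -62, A = -31.
Then Σ (y_i + y_{i+1})·c_i = -62, so ȳ = -62 / (6·(-31)) = 1/3.

1/3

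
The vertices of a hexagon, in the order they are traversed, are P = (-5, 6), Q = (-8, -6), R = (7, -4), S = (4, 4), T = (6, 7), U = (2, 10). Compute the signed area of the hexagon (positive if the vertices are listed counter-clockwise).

Σ = (78) + (74) + (44) + (4) + (46) + (62) = 308
Signed area = Σ/2 = 154 (positive ⇒ counter-clockwise traversal).

154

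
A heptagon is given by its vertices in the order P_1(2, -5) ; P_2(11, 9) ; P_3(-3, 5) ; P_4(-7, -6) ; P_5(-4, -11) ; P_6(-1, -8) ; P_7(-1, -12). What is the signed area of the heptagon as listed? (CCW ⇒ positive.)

157.5

Σ = (73) + (82) + (53) + (53) + (21) + (4) + (29) = 315
Signed area = Σ/2 = 157.5 (positive ⇒ counter-clockwise traversal).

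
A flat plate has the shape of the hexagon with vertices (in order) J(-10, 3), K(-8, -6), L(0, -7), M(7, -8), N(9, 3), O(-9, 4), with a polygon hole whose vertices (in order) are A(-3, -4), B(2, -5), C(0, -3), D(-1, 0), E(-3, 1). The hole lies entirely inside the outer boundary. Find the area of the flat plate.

Outer boundary:
Apply the shoelace formula: 2A = Σ (x_i·y_{i+1} − x_{i+1}·y_i), indices taken mod 6.
J→K: (-10)(-6) − (-8)(3) = 84
K→L: (-8)(-7) − (0)(-6) = 56
L→M: (0)(-8) − (7)(-7) = 49
M→N: (7)(3) − (9)(-8) = 93
N→O: (9)(4) − (-9)(3) = 63
O→J: (-9)(3) − (-10)(4) = 13
Σ = 358
Area = |Σ|/2 = 179.
Hole:
Σ = (23) + (-6) + (-3) + (-1) + (15) = 28
Area = |Σ|/2 = 14.
Net area = 179 − 14 = 165.

165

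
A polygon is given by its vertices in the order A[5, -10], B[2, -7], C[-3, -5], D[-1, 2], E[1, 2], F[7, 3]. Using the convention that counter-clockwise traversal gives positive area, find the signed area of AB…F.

Σ = (-15) + (-31) + (-11) + (-4) + (-11) + (-85) = -157
Signed area = Σ/2 = -78.5 (negative ⇒ clockwise traversal).

-78.5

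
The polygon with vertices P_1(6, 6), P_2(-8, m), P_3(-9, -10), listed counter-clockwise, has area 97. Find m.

4

The doubled signed area Σ (x_i y_{i+1} − x_{i+1} y_i) is linear in m.
With m=0 it equals 134; the coefficient of m is 15 (from the two edges through P_2).
So 15·m + 134 = 2·97 = 194 ⇒ m = 4.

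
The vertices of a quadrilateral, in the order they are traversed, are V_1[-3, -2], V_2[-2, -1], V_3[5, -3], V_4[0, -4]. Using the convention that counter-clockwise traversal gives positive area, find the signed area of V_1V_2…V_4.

Apply the shoelace formula: 2A = Σ (x_i·y_{i+1} − x_{i+1}·y_i), indices taken mod 4.
V_1→V_2: (-3)(-1) − (-2)(-2) = -1
V_2→V_3: (-2)(-3) − (5)(-1) = 11
V_3→V_4: (5)(-4) − (0)(-3) = -20
V_4→V_1: (0)(-2) − (-3)(-4) = -12
Σ = -22
Signed area = Σ/2 = -11 (negative ⇒ clockwise traversal).

-11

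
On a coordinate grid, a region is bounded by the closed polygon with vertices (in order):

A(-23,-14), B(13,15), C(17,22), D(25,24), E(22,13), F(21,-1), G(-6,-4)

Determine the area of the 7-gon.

Cross-terms: -163, 31, -142, -203, -295, -90, -8  ⇒  Σ = -870
Area = |Σ|/2 = 435.

435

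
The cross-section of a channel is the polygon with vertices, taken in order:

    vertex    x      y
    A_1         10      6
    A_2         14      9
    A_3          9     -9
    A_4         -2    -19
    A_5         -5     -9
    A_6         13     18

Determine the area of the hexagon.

Apply the surveyor's formula: 2A = Σ (x_i·y_{i+1} − x_{i+1}·y_i), indices taken mod 6.
Σ = (6) + (-207) + (-189) + (-77) + (27) + (-102) = -542
Area = |Σ|/2 = 271.

271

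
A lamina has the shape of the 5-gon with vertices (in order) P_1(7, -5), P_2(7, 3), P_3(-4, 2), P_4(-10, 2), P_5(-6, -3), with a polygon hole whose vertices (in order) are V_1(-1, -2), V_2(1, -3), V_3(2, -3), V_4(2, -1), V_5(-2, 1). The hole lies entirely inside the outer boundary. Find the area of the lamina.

Outer boundary:
Apply the shoelace (surveyor's) formula: 2A = Σ (x_i·y_{i+1} − x_{i+1}·y_i), indices taken mod 5.
P_1→P_2: (7)(3) − (7)(-5) = 56
P_2→P_3: (7)(2) − (-4)(3) = 26
P_3→P_4: (-4)(2) − (-10)(2) = 12
P_4→P_5: (-10)(-3) − (-6)(2) = 42
P_5→P_1: (-6)(-5) − (7)(-3) = 51
Σ = 187
Area = |Σ|/2 = 93.5.
Hole:
Σ = (5) + (3) + (4) + (0) + (5) = 17
Area = |Σ|/2 = 8.5.
Net area = 93.5 − 8.5 = 85.

85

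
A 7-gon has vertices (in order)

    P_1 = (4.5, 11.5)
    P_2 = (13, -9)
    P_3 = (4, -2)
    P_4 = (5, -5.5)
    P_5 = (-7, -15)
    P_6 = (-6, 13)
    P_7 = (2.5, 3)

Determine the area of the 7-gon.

Σ = (-190) + (10) + (-12) + (-113.5) + (-181) + (-50.5) + (15.25) = -521.75
Area = |Σ|/2 = 260.875.

260.875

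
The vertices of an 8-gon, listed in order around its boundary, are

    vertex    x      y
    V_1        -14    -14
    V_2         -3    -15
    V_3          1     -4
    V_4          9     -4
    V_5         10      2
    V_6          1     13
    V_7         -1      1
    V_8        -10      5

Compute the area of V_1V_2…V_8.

321

Apply the surveyor's formula: 2A = Σ (x_i·y_{i+1} − x_{i+1}·y_i), indices taken mod 8.
V_1→V_2: (-14)(-15) − (-3)(-14) = 168
V_2→V_3: (-3)(-4) − (1)(-15) = 27
V_3→V_4: (1)(-4) − (9)(-4) = 32
V_4→V_5: (9)(2) − (10)(-4) = 58
V_5→V_6: (10)(13) − (1)(2) = 128
V_6→V_7: (1)(1) − (-1)(13) = 14
V_7→V_8: (-1)(5) − (-10)(1) = 5
V_8→V_1: (-10)(-14) − (-14)(5) = 210
Σ = 642
Area = |Σ|/2 = 321.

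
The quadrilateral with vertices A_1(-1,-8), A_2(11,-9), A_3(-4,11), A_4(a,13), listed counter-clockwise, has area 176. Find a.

-11

The doubled signed area Σ (x_i y_{i+1} − x_{i+1} y_i) is linear in a.
With a=0 it equals 143; the coefficient of a is -19 (from the two edges through A_4).
So -19·a + 143 = 2·176 = 352 ⇒ a = -11.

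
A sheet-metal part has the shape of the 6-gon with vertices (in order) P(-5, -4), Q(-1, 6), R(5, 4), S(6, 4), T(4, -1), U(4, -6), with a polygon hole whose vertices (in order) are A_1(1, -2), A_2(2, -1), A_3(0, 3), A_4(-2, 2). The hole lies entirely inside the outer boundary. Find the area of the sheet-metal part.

Outer boundary:
Apply the surveyor's formula: 2A = Σ (x_i·y_{i+1} − x_{i+1}·y_i), indices taken mod 6.
Σ = (-34) + (-34) + (-4) + (-22) + (-20) + (-46) = -160
Area = |Σ|/2 = 80.
Hole:
Apply the surveyor's formula: 2A = Σ (x_i·y_{i+1} − x_{i+1}·y_i), indices taken mod 4.
A_1→A_2: (1)(-1) − (2)(-2) = 3
A_2→A_3: (2)(3) − (0)(-1) = 6
A_3→A_4: (0)(2) − (-2)(3) = 6
A_4→A_1: (-2)(-2) − (1)(2) = 2
Σ = 17
Area = |Σ|/2 = 8.5.
Net area = 80 − 8.5 = 71.5.

71.5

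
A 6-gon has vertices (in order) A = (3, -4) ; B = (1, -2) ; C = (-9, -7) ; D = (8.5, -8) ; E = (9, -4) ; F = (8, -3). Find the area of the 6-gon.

62.25

Cross-terms: -2, -25, 131.5, 38, 5, -23  ⇒  Σ = 124.5
Area = |Σ|/2 = 62.25.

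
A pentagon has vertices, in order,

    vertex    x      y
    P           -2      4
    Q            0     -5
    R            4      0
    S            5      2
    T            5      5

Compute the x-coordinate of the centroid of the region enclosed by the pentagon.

Apply the surveyor's formula. First the cross-terms c_i = x_i·y_{i+1} − x_{i+1}·y_i:
  10, 20, 8, 15, 30  ⇒  2A = 83, A = 41.5.
Then Σ (x_i + x_{i+1})·c_i = 372, so x̄ = 372 / (6·41.5) = 124/83.

124/83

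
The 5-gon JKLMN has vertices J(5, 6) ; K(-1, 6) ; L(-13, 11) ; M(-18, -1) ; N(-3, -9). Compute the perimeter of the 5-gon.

|JK| = √((-6)² + (0)²) = √36 = 6
|KL| = √((-12)² + (5)²) = √169 = 13
|LM| = √((-5)² + (-12)²) = √169 = 13
|MN| = √((15)² + (-8)²) = √289 = 17
|NJ| = √((8)² + (15)²) = √289 = 17
Perimeter = 6 + 13 + 13 + 17 + 17 = 66.

66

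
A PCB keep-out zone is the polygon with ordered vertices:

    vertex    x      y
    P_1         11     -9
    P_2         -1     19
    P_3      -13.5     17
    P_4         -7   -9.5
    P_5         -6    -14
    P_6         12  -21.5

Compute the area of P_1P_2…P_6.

P_1→P_2: (11)(19) − (-1)(-9) = 200
P_2→P_3: (-1)(17) − (-13.5)(19) = 239.5
P_3→P_4: (-13.5)(-9.5) − (-7)(17) = 247.25
P_4→P_5: (-7)(-14) − (-6)(-9.5) = 41
P_5→P_6: (-6)(-21.5) − (12)(-14) = 297
P_6→P_1: (12)(-9) − (11)(-21.5) = 128.5
Σ = 1153.25
Area = |Σ|/2 = 576.625.

576.625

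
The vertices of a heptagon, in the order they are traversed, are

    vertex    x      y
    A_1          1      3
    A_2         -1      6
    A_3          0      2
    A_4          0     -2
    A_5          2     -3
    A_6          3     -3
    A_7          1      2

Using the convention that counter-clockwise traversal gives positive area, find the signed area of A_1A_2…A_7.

Σ = (9) + (-2) + (0) + (4) + (3) + (9) + (1) = 24
Signed area = Σ/2 = 12 (positive ⇒ counter-clockwise traversal).

12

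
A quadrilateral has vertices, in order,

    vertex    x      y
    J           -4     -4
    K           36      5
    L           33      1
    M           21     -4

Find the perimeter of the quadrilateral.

84

|JK| = √((40)² + (9)²) = √1681 = 41
|KL| = √((-3)² + (-4)²) = √25 = 5
|LM| = √((-12)² + (-5)²) = √169 = 13
|MJ| = √((-25)² + (0)²) = √625 = 25
Perimeter = 41 + 5 + 13 + 25 = 84.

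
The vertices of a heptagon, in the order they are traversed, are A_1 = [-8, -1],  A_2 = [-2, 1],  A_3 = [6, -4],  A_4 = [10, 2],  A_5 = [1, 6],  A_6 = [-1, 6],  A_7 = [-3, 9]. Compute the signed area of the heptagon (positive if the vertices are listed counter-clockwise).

Apply Gauss's area formula: 2A = Σ (x_i·y_{i+1} − x_{i+1}·y_i), indices taken mod 7.
Cross-terms: -10, 2, 52, 58, 12, 9, 75  ⇒  Σ = 198
Signed area = Σ/2 = 99 (positive ⇒ counter-clockwise traversal).

99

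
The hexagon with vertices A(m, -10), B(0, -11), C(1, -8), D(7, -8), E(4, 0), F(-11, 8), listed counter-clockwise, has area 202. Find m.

-9

The doubled signed area Σ (x_i y_{i+1} − x_{i+1} y_i) is linear in m.
With m=0 it equals 233; the coefficient of m is -19 (from the two edges through A).
So -19·m + 233 = 2·202 = 404 ⇒ m = -9.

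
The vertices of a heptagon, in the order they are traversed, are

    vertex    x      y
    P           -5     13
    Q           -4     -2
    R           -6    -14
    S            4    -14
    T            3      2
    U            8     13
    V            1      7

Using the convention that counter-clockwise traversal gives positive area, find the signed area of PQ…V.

Apply Gauss's area formula: 2A = Σ (x_i·y_{i+1} − x_{i+1}·y_i), indices taken mod 7.
Σ = (62) + (44) + (140) + (50) + (23) + (43) + (48) = 410
Signed area = Σ/2 = 205 (positive ⇒ counter-clockwise traversal).

205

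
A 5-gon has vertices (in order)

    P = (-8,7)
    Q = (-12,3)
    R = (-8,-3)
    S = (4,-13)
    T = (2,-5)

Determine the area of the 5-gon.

P→Q: (-8)(3) − (-12)(7) = 60
Q→R: (-12)(-3) − (-8)(3) = 60
R→S: (-8)(-13) − (4)(-3) = 116
S→T: (4)(-5) − (2)(-13) = 6
T→P: (2)(7) − (-8)(-5) = -26
Σ = 216
Area = |Σ|/2 = 108.

108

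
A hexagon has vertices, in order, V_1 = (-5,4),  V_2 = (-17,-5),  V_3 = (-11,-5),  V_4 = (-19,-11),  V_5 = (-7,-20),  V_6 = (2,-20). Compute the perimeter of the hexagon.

|V_1V_2| = √((-12)² + (-9)²) = √225 = 15
|V_2V_3| = √((6)² + (0)²) = √36 = 6
|V_3V_4| = √((-8)² + (-6)²) = √100 = 10
|V_4V_5| = √((12)² + (-9)²) = √225 = 15
|V_5V_6| = √((9)² + (0)²) = √81 = 9
|V_6V_1| = √((-7)² + (24)²) = √625 = 25
Perimeter = 15 + 6 + 10 + 15 + 9 + 25 = 80.

80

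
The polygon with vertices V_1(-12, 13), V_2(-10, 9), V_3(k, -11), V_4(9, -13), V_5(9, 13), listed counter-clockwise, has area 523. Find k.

The doubled signed area Σ (x_i y_{i+1} − x_{i+1} y_i) is linear in k.
With k=0 it equals 738; the coefficient of k is -22 (from the two edges through V_3).
So -22·k + 738 = 2·523 = 1046 ⇒ k = -14.

-14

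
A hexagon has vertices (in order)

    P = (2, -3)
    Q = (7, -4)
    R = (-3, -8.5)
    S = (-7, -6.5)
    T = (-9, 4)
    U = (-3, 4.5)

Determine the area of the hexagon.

106.75

Σ = (13) + (-71.5) + (-40) + (-86.5) + (-28.5) + (0) = -213.5
Area = |Σ|/2 = 106.75.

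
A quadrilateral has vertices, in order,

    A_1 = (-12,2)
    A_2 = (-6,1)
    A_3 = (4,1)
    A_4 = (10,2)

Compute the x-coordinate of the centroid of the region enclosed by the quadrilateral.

-1

Apply the surveyor's formula. First the cross-terms c_i = x_i·y_{i+1} − x_{i+1}·y_i:
  0, -10, -2, 44  ⇒  2A = 32, A = 16.
Then Σ (x_i + x_{i+1})·c_i = -96, so x̄ = -96 / (6·16) = -1.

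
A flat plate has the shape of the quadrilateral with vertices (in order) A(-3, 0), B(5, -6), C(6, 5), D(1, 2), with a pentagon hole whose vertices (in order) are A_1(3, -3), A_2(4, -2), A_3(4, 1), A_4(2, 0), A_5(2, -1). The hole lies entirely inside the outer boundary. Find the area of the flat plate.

40.5

Outer boundary:
Cross-terms: 18, 61, 7, 6  ⇒  Σ = 92
Area = |Σ|/2 = 46.
Hole:
A_1→A_2: (3)(-2) − (4)(-3) = 6
A_2→A_3: (4)(1) − (4)(-2) = 12
A_3→A_4: (4)(0) − (2)(1) = -2
A_4→A_5: (2)(-1) − (2)(0) = -2
A_5→A_1: (2)(-3) − (3)(-1) = -3
Σ = 11
Area = |Σ|/2 = 5.5.
Net area = 46 − 5.5 = 40.5.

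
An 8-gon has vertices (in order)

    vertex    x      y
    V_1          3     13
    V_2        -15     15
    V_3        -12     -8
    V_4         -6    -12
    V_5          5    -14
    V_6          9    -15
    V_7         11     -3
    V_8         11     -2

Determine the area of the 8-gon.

564.5

V_1→V_2: (3)(15) − (-15)(13) = 240
V_2→V_3: (-15)(-8) − (-12)(15) = 300
V_3→V_4: (-12)(-12) − (-6)(-8) = 96
V_4→V_5: (-6)(-14) − (5)(-12) = 144
V_5→V_6: (5)(-15) − (9)(-14) = 51
V_6→V_7: (9)(-3) − (11)(-15) = 138
V_7→V_8: (11)(-2) − (11)(-3) = 11
V_8→V_1: (11)(13) − (3)(-2) = 149
Σ = 1129
Area = |Σ|/2 = 564.5.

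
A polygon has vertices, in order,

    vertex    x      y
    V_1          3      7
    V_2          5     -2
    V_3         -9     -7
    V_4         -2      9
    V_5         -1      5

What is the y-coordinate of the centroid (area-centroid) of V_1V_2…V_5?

49/159

Apply the surveyor's formula. First the cross-terms c_i = x_i·y_{i+1} − x_{i+1}·y_i:
  -41, -53, -95, -1, -22  ⇒  2A = -212, A = -106.
Then Σ (y_i + y_{i+1})·c_i = -196, so ȳ = -196 / (6·(-106)) = 49/159.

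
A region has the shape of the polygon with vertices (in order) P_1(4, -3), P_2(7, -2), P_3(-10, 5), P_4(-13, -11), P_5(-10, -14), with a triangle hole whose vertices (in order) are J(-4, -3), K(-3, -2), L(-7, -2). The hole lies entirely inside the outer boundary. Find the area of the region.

Outer boundary:
Apply the shoelace (surveyor's) formula: 2A = Σ (x_i·y_{i+1} − x_{i+1}·y_i), indices taken mod 5.
P_1→P_2: (4)(-2) − (7)(-3) = 13
P_2→P_3: (7)(5) − (-10)(-2) = 15
P_3→P_4: (-10)(-11) − (-13)(5) = 175
P_4→P_5: (-13)(-14) − (-10)(-11) = 72
P_5→P_1: (-10)(-3) − (4)(-14) = 86
Σ = 361
Area = |Σ|/2 = 180.5.
Hole:
Σ = (-1) + (-8) + (13) = 4
Area = |Σ|/2 = 2.
Net area = 180.5 − 2 = 178.5.

178.5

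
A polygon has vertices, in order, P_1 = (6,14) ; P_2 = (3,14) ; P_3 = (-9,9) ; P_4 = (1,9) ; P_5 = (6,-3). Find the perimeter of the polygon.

|P_1P_2| = √((-3)² + (0)²) = √9 = 3
|P_2P_3| = √((-12)² + (-5)²) = √169 = 13
|P_3P_4| = √((10)² + (0)²) = √100 = 10
|P_4P_5| = √((5)² + (-12)²) = √169 = 13
|P_5P_1| = √((0)² + (17)²) = √289 = 17
Perimeter = 3 + 13 + 10 + 13 + 17 = 56.

56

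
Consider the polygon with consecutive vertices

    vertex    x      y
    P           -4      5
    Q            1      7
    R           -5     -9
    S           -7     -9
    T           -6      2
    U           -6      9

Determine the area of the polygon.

Apply the shoelace formula: 2A = Σ (x_i·y_{i+1} − x_{i+1}·y_i), indices taken mod 6.
Σ = (-33) + (26) + (-18) + (-68) + (-42) + (6) = -129
Area = |Σ|/2 = 64.5.

64.5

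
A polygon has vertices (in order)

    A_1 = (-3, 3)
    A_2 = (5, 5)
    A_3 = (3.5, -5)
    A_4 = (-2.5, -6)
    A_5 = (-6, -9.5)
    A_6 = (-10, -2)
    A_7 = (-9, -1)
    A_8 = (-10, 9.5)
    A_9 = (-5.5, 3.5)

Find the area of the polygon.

146.75

Apply the shoelace (surveyor's) formula: 2A = Σ (x_i·y_{i+1} − x_{i+1}·y_i), indices taken mod 9.
A_1→A_2: (-3)(5) − (5)(3) = -30
A_2→A_3: (5)(-5) − (3.5)(5) = -42.5
A_3→A_4: (3.5)(-6) − (-2.5)(-5) = -33.5
A_4→A_5: (-2.5)(-9.5) − (-6)(-6) = -12.25
A_5→A_6: (-6)(-2) − (-10)(-9.5) = -83
A_6→A_7: (-10)(-1) − (-9)(-2) = -8
A_7→A_8: (-9)(9.5) − (-10)(-1) = -95.5
A_8→A_9: (-10)(3.5) − (-5.5)(9.5) = 17.25
A_9→A_1: (-5.5)(3) − (-3)(3.5) = -6
Σ = -293.5
Area = |Σ|/2 = 146.75.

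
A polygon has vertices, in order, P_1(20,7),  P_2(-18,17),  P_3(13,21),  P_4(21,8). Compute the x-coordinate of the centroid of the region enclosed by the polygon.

Apply Gauss's area formula. First the cross-terms c_i = x_i·y_{i+1} − x_{i+1}·y_i:
  466, -599, -337, -13  ⇒  2A = -483, A = -241.5.
Then Σ (x_i + x_{i+1})·c_i = -8064, so x̄ = -8064 / (6·(-241.5)) = 128/23.

128/23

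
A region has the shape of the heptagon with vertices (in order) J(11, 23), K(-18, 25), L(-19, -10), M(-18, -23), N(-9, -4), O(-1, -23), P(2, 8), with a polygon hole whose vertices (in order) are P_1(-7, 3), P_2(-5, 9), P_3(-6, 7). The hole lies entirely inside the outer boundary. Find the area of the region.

831.5

Outer boundary:
Σ = (689) + (655) + (257) + (-135) + (203) + (38) + (-42) = 1665
Area = |Σ|/2 = 832.5.
Hole:
Σ = (-48) + (19) + (31) = 2
Area = |Σ|/2 = 1.
Net area = 832.5 − 1 = 831.5.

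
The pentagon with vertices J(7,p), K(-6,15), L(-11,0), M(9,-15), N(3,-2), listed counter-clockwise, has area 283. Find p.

10

Write out the shoelace sum; only the two edges meeting at J involve p:
2·Area = [(3·p − 7·(-2)) + (7·15 − (-6)·p)] + 357
       = 9·p + 476 = 566
⇒ p = 10.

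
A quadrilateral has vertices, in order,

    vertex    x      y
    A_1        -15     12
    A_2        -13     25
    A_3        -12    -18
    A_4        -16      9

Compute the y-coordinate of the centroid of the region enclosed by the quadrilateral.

Apply the shoelace (surveyor's) formula. First the cross-terms c_i = x_i·y_{i+1} − x_{i+1}·y_i:
  -219, 534, -396, -57  ⇒  2A = -138, A = -69.
Then Σ (y_i + y_{i+1})·c_i = -1998, so ȳ = -1998 / (6·(-69)) = 111/23.

111/23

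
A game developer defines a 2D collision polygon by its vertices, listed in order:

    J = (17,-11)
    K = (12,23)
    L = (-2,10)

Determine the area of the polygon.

Σ = (523) + (166) + (-148) = 541
Area = |Σ|/2 = 270.5.

270.5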